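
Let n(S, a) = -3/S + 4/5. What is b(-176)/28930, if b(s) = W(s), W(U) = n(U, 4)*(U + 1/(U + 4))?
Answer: -21766287/4378844800 ≈ -0.0049708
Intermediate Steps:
n(S, a) = ⅘ - 3/S (n(S, a) = -3/S + 4*(⅕) = -3/S + ⅘ = ⅘ - 3/S)
W(U) = (⅘ - 3/U)*(U + 1/(4 + U)) (W(U) = (⅘ - 3/U)*(U + 1/(U + 4)) = (⅘ - 3/U)*(U + 1/(4 + U)))
b(s) = (-15 + 4*s)*(1 + s² + 4*s)/(5*s*(4 + s))
b(-176)/28930 = ((⅕)*(-15 + 4*(-176))*(1 + (-176)² + 4*(-176))/(-176*(4 - 176)))/28930 = ((⅕)*(-1/176)*(-15 - 704)*(1 + 30976 - 704)/(-172))*(1/28930) = ((⅕)*(-1/176)*(-1/172)*(-719)*30273)*(1/28930) = -21766287/151360*1/28930 = -21766287/4378844800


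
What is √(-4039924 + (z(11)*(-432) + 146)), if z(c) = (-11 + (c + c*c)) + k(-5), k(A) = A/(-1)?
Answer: I*√4094210 ≈ 2023.4*I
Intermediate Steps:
k(A) = -A (k(A) = A*(-1) = -A)
z(c) = -6 + c + c² (z(c) = (-11 + (c + c*c)) - 1*(-5) = (-11 + (c + c²)) + 5 = (-11 + c + c²) + 5 = -6 + c + c²)
√(-4039924 + (z(11)*(-432) + 146)) = √(-4039924 + ((-6 + 11 + 11²)*(-432) + 146)) = √(-4039924 + ((-6 + 11 + 121)*(-432) + 146)) = √(-4039924 + (126*(-432) + 146)) = √(-4039924 + (-54432 + 146)) = √(-4039924 - 54286) = √(-4094210) = I*√4094210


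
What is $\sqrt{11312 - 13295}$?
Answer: $i \sqrt{1983} \approx 44.531 i$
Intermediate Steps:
$\sqrt{11312 - 13295} = \sqrt{-1983} = i \sqrt{1983}$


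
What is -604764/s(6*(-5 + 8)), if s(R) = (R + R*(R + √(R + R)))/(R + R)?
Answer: -1209528/25 ≈ -48381.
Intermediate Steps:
s(R) = (R + R*(R + √2*√R))/(2*R) (s(R) = (R + R*(R + √(2*R)))/((2*R)) = (R + R*(R + √2*√R))*(1/(2*R)) = (R + R*(R + √2*√R))/(2*R))
-604764/s(6*(-5 + 8)) = -604764/(½ + (6*(-5 + 8))/2 + √2*√(6*(-5 + 8))/2) = -604764/(½ + (6*3)/2 + √2*√(6*3)/2) = -604764/(½ + (½)*18 + √2*√18/2) = -604764/(½ + 9 + √2*(3*√2)/2) = -604764/(½ + 9 + 3) = -604764/25/2 = -604764*2/25 = -1209528/25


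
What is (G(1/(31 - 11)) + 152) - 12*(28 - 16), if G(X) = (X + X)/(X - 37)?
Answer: 5910/739 ≈ 7.9973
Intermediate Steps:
G(X) = 2*X/(-37 + X) (G(X) = (2*X)/(-37 + X) = 2*X/(-37 + X))
(G(1/(31 - 11)) + 152) - 12*(28 - 16) = (2/((31 - 11)*(-37 + 1/(31 - 11))) + 152) - 12*(28 - 16) = (2/(20*(-37 + 1/20)) + 152) - 12*12 = (2*(1/20)/(-37 + 1/20) + 152) - 144 = (2*(1/20)/(-739/20) + 152) - 144 = (2*(1/20)*(-20/739) + 152) - 144 = (-2/739 + 152) - 144 = 112326/739 - 144 = 5910/739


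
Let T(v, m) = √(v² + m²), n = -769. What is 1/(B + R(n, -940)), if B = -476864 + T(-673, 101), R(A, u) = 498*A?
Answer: -429913/369650143573 - √463130/739300287146 ≈ -1.1639e-6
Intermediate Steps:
T(v, m) = √(m² + v²)
B = -476864 + √463130 (B = -476864 + √(101² + (-673)²) = -476864 + √(10201 + 452929) = -476864 + √463130 ≈ -4.7618e+5)
1/(B + R(n, -940)) = 1/((-476864 + √463130) + 498*(-769)) = 1/((-476864 + √463130) - 382962) = 1/(-859826 + √463130)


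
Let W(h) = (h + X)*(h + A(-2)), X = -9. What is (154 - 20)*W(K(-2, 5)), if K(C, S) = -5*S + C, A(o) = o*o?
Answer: 110952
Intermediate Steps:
A(o) = o²
K(C, S) = C - 5*S
W(h) = (-9 + h)*(4 + h) (W(h) = (h - 9)*(h + (-2)²) = (-9 + h)*(h + 4) = (-9 + h)*(4 + h))
(154 - 20)*W(K(-2, 5)) = (154 - 20)*(-36 + (-2 - 5*5)² - 5*(-2 - 5*5)) = 134*(-36 + (-2 - 25)² - 5*(-2 - 25)) = 134*(-36 + (-27)² - 5*(-27)) = 134*(-36 + 729 + 135) = 134*828 = 110952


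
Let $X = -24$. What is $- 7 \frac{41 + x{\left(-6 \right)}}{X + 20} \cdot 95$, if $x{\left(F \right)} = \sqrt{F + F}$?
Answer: $\frac{27265}{4} + \frac{665 i \sqrt{3}}{2} \approx 6816.3 + 575.91 i$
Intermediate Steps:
$x{\left(F \right)} = \sqrt{2} \sqrt{F}$ ($x{\left(F \right)} = \sqrt{2 F} = \sqrt{2} \sqrt{F}$)
$- 7 \frac{41 + x{\left(-6 \right)}}{X + 20} \cdot 95 = - 7 \frac{41 + \sqrt{2} \sqrt{-6}}{-24 + 20} \cdot 95 = - 7 \frac{41 + \sqrt{2} i \sqrt{6}}{-4} \cdot 95 = - 7 \left(41 + 2 i \sqrt{3}\right) \left(- \frac{1}{4}\right) 95 = - 7 \left(- \frac{41}{4} - \frac{i \sqrt{3}}{2}\right) 95 = \left(\frac{287}{4} + \frac{7 i \sqrt{3}}{2}\right) 95 = \frac{27265}{4} + \frac{665 i \sqrt{3}}{2}$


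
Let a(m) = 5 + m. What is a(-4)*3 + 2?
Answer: 5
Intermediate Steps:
a(-4)*3 + 2 = (5 - 4)*3 + 2 = 1*3 + 2 = 3 + 2 = 5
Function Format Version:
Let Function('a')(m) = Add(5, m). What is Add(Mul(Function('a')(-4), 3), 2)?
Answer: 5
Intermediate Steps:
Add(Mul(Function('a')(-4), 3), 2) = Add(Mul(Add(5, -4), 3), 2) = Add(Mul(1, 3), 2) = Add(3, 2) = 5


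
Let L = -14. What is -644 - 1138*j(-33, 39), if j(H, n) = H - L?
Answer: 20978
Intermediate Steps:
j(H, n) = 14 + H (j(H, n) = H - 1*(-14) = H + 14 = 14 + H)
-644 - 1138*j(-33, 39) = -644 - 1138*(14 - 33) = -644 - 1138*(-19) = -644 + 21622 = 20978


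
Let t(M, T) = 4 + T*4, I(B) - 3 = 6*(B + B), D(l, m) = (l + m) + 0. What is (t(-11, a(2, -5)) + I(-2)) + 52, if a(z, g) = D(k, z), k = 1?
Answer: 47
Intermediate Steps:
D(l, m) = l + m
I(B) = 3 + 12*B (I(B) = 3 + 6*(B + B) = 3 + 6*(2*B) = 3 + 12*B)
a(z, g) = 1 + z
t(M, T) = 4 + 4*T
(t(-11, a(2, -5)) + I(-2)) + 52 = ((4 + 4*(1 + 2)) + (3 + 12*(-2))) + 52 = ((4 + 4*3) + (3 - 24)) + 52 = ((4 + 12) - 21) + 52 = (16 - 21) + 52 = -5 + 52 = 47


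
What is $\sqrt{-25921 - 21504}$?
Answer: $5 i \sqrt{1897} \approx 217.77 i$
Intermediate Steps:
$\sqrt{-25921 - 21504} = \sqrt{-47425} = 5 i \sqrt{1897}$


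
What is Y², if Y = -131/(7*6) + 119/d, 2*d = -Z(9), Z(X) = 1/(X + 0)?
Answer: 8117109025/1764 ≈ 4.6015e+6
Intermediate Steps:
Z(X) = 1/X
d = -1/18 (d = (-1/9)/2 = (-1*⅑)/2 = (½)*(-⅑) = -1/18 ≈ -0.055556)
Y = -90095/42 (Y = -131/(7*6) + 119/(-1/18) = -131/42 + 119*(-18) = -131*1/42 - 2142 = -131/42 - 2142 = -90095/42 ≈ -2145.1)
Y² = (-90095/42)² = 8117109025/1764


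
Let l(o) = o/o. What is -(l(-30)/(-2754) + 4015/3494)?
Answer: -2763454/2405619 ≈ -1.1488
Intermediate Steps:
l(o) = 1
-(l(-30)/(-2754) + 4015/3494) = -(1/(-2754) + 4015/3494) = -(1*(-1/2754) + 4015*(1/3494)) = -(-1/2754 + 4015/3494) = -1*2763454/2405619 = -2763454/2405619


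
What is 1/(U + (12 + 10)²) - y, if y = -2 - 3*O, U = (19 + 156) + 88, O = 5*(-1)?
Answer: -9710/747 ≈ -12.999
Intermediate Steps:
O = -5
U = 263 (U = 175 + 88 = 263)
y = 13 (y = -2 - 3*(-5) = -2 + 15 = 13)
1/(U + (12 + 10)²) - y = 1/(263 + (12 + 10)²) - 1*13 = 1/(263 + 22²) - 13 = 1/(263 + 484) - 13 = 1/747 - 13 = -9710/747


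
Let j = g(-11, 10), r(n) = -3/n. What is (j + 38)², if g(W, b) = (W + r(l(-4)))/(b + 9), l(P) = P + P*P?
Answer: 8082649/5776 ≈ 1399.4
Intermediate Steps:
l(P) = P + P²
g(W, b) = (-¼ + W)/(9 + b) (g(W, b) = (W - 3*(-1/(4*(1 - 4))))/(b + 9) = (W - 3/((-4*(-3))))/(9 + b) = (W - 3/12)/(9 + b) = (W - 3*1/12)/(9 + b) = (W - ¼)/(9 + b) = (-¼ + W)/(9 + b))
j = -45/76 (j = (-¼ - 11)/(9 + 10) = -45/4/19 = (1/19)*(-45/4) = -45/76 ≈ -0.59210)
(j + 38)² = (-45/76 + 38)² = (2843/76)² = 8082649/5776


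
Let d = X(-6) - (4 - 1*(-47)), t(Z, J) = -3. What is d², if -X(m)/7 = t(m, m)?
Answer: 900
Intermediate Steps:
X(m) = 21 (X(m) = -7*(-3) = 21)
d = -30 (d = 21 - (4 - 1*(-47)) = 21 - (4 + 47) = 21 - 1*51 = 21 - 51 = -30)
d² = (-30)² = 900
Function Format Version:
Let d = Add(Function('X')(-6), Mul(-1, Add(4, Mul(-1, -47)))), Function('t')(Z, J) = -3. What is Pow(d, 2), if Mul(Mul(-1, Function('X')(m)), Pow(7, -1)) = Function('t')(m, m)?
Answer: 900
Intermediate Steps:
Function('X')(m) = 21 (Function('X')(m) = Mul(-7, -3) = 21)
d = -30 (d = Add(21, Mul(-1, Add(4, Mul(-1, -47)))) = Add(21, Mul(-1, Add(4, 47))) = Add(21, Mul(-1, 51)) = Add(21, -51) = -30)
Pow(d, 2) = Pow(-30, 2) = 900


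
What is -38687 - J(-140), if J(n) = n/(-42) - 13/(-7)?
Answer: -812536/21 ≈ -38692.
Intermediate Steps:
J(n) = 13/7 - n/42 (J(n) = n*(-1/42) - 13*(-⅐) = -n/42 + 13/7 = 13/7 - n/42)
-38687 - J(-140) = -38687 - (13/7 - 1/42*(-140)) = -38687 - (13/7 + 10/3) = -38687 - 1*109/21 = -38687 - 109/21 = -812536/21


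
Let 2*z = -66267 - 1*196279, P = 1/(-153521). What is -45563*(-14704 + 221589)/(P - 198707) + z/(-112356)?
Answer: 207395824668786526/4371808840857 ≈ 47439.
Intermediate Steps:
P = -1/153521 ≈ -6.5138e-6
z = -131273 (z = (-66267 - 1*196279)/2 = (-66267 - 196279)/2 = (1/2)*(-262546) = -131273)
-45563*(-14704 + 221589)/(P - 198707) + z/(-112356) = -45563*(-14704 + 221589)/(-1/153521 - 198707) - 131273/(-112356) = -45563/((-30505697348/153521/206885)) - 131273*(-1/112356) = -45563/((-30505697348/153521*1/206885)) + 131273/112356 = -45563/(-4357956764/4537313155) + 131273/112356 = -45563*(-4537313155/4357956764) + 131273/112356 = 29533371325895/622565252 + 131273/112356 = 207395824668786526/4371808840857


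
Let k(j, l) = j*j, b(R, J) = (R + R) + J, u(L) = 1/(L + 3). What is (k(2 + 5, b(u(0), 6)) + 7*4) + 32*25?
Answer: 877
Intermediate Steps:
u(L) = 1/(3 + L)
b(R, J) = J + 2*R (b(R, J) = 2*R + J = J + 2*R)
k(j, l) = j²
(k(2 + 5, b(u(0), 6)) + 7*4) + 32*25 = ((2 + 5)² + 7*4) + 32*25 = (7² + 28) + 800 = (49 + 28) + 800 = 77 + 800 = 877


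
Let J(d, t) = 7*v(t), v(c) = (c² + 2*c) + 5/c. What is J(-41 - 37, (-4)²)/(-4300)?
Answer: -32291/68800 ≈ -0.46935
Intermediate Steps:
v(c) = c² + 2*c + 5/c
J(d, t) = 7*(5 + t²*(2 + t))/t (J(d, t) = 7*((5 + t²*(2 + t))/t) = 7*(5 + t²*(2 + t))/t)
J(-41 - 37, (-4)²)/(-4300) = (7*(5 + ((-4)²)²*(2 + (-4)²))/((-4)²))/(-4300) = (7*(5 + 16²*(2 + 16))/16)*(-1/4300) = (7*(1/16)*(5 + 256*18))*(-1/4300) = (7*(1/16)*(5 + 4608))*(-1/4300) = (7*(1/16)*4613)*(-1/4300) = (32291/16)*(-1/4300) = -32291/68800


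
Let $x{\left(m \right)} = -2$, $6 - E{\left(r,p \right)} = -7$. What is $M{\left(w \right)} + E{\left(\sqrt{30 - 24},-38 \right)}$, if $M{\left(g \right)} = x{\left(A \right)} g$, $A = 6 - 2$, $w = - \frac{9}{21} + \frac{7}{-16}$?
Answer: $\frac{825}{56} \approx 14.732$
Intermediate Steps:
$E{\left(r,p \right)} = 13$ ($E{\left(r,p \right)} = 6 - -7 = 6 + 7 = 13$)
$w = - \frac{97}{112}$ ($w = \left(-9\right) \frac{1}{21} + 7 \left(- \frac{1}{16}\right) = - \frac{3}{7} - \frac{7}{16} = - \frac{97}{112} \approx -0.86607$)
$A = 4$ ($A = 6 - 2 = 4$)
$M{\left(g \right)} = - 2 g$
$M{\left(w \right)} + E{\left(\sqrt{30 - 24},-38 \right)} = \left(-2\right) \left(- \frac{97}{112}\right) + 13 = \frac{97}{56} + 13 = \frac{825}{56}$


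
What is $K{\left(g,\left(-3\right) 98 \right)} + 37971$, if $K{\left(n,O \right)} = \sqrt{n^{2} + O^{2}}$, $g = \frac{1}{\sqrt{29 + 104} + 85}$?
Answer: $37971 + \frac{\sqrt{4347425169662 - 170 \sqrt{133}}}{7092} \approx 38265.0$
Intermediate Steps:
$g = \frac{1}{85 + \sqrt{133}}$ ($g = \frac{1}{\sqrt{133} + 85} = \frac{1}{85 + \sqrt{133}} \approx 0.010359$)
$K{\left(n,O \right)} = \sqrt{O^{2} + n^{2}}$
$K{\left(g,\left(-3\right) 98 \right)} + 37971 = \sqrt{\left(\left(-3\right) 98\right)^{2} + \left(\frac{85}{7092} - \frac{\sqrt{133}}{7092}\right)^{2}} + 37971 = \sqrt{\left(-294\right)^{2} + \left(\frac{85}{7092} - \frac{\sqrt{133}}{7092}\right)^{2}} + 37971 = \sqrt{86436 + \left(\frac{85}{7092} - \frac{\sqrt{133}}{7092}\right)^{2}} + 37971 = 37971 + \sqrt{86436 + \left(\frac{85}{7092} - \frac{\sqrt{133}}{7092}\right)^{2}}$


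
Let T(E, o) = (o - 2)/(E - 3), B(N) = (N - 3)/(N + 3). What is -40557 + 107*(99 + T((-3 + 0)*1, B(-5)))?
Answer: -89999/3 ≈ -30000.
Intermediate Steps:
B(N) = (-3 + N)/(3 + N)
T(E, o) = (-2 + o)/(-3 + E)
-40557 + 107*(99 + T((-3 + 0)*1, B(-5))) = -40557 + 107*(99 + (-2 + (-3 - 5)/(3 - 5))/(-3 + (-3 + 0)*1)) = -40557 + 107*(99 + (-2 - 8/(-2))/(-3 - 3*1)) = -40557 + 107*(99 + (-2 - 1/2*(-8))/(-3 - 3)) = -40557 + 107*(99 + (-2 + 4)/(-6)) = -40557 + 107*(99 - 1/6*2) = -40557 + 107*(99 - 1/3) = -40557 + 107*(296/3) = -40557 + 31672/3 = -89999/3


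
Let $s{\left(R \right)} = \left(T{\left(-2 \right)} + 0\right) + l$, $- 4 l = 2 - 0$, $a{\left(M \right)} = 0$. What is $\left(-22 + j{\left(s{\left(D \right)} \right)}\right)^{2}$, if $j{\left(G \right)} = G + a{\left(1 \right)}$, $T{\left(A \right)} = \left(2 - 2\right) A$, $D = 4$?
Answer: $\frac{2025}{4} \approx 506.25$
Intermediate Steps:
$T{\left(A \right)} = 0$ ($T{\left(A \right)} = 0 A = 0$)
$l = - \frac{1}{2}$ ($l = - \frac{2 - 0}{4} = - \frac{2 + 0}{4} = \left(- \frac{1}{4}\right) 2 = - \frac{1}{2} \approx -0.5$)
$s{\left(R \right)} = - \frac{1}{2}$ ($s{\left(R \right)} = \left(0 + 0\right) - \frac{1}{2} = 0 - \frac{1}{2} = - \frac{1}{2}$)
$j{\left(G \right)} = G$ ($j{\left(G \right)} = G + 0 = G$)
$\left(-22 + j{\left(s{\left(D \right)} \right)}\right)^{2} = \left(-22 - \frac{1}{2}\right)^{2} = \left(- \frac{45}{2}\right)^{2} = \frac{2025}{4}$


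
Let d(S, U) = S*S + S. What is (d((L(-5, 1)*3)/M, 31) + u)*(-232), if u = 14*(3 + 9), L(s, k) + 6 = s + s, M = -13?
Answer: -7266240/169 ≈ -42996.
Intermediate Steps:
L(s, k) = -6 + 2*s (L(s, k) = -6 + (s + s) = -6 + 2*s)
d(S, U) = S + S**2 (d(S, U) = S**2 + S = S + S**2)
u = 168 (u = 14*12 = 168)
(d((L(-5, 1)*3)/M, 31) + u)*(-232) = ((((-6 + 2*(-5))*3)/(-13))*(1 + ((-6 + 2*(-5))*3)/(-13)) + 168)*(-232) = ((((-6 - 10)*3)*(-1/13))*(1 + ((-6 - 10)*3)*(-1/13)) + 168)*(-232) = ((-16*3*(-1/13))*(1 - 16*3*(-1/13)) + 168)*(-232) = ((-48*(-1/13))*(1 - 48*(-1/13)) + 168)*(-232) = (48*(1 + 48/13)/13 + 168)*(-232) = ((48/13)*(61/13) + 168)*(-232) = (2928/169 + 168)*(-232) = (31320/169)*(-232) = -7266240/169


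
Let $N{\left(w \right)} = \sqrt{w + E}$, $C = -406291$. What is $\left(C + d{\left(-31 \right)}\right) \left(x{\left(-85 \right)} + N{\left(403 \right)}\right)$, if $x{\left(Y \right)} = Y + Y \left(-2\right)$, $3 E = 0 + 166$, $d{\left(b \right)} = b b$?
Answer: $-34453050 - 675550 \sqrt{165} \approx -4.3131 \cdot 10^{7}$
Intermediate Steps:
$d{\left(b \right)} = b^{2}$
$E = \frac{166}{3}$ ($E = \frac{0 + 166}{3} = \frac{1}{3} \cdot 166 = \frac{166}{3} \approx 55.333$)
$x{\left(Y \right)} = - Y$ ($x{\left(Y \right)} = Y - 2 Y = - Y$)
$N{\left(w \right)} = \sqrt{\frac{166}{3} + w}$ ($N{\left(w \right)} = \sqrt{w + \frac{166}{3}} = \sqrt{\frac{166}{3} + w}$)
$\left(C + d{\left(-31 \right)}\right) \left(x{\left(-85 \right)} + N{\left(403 \right)}\right) = \left(-406291 + \left(-31\right)^{2}\right) \left(\left(-1\right) \left(-85\right) + \frac{\sqrt{498 + 9 \cdot 403}}{3}\right) = \left(-406291 + 961\right) \left(85 + \frac{\sqrt{498 + 3627}}{3}\right) = - 405330 \left(85 + \frac{\sqrt{4125}}{3}\right) = - 405330 \left(85 + \frac{5 \sqrt{165}}{3}\right) = -34453050 - 675550 \sqrt{165}$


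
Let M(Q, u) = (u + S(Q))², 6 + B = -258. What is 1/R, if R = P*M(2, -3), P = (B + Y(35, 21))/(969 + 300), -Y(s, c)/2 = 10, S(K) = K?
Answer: -1269/284 ≈ -4.4683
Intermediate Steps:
B = -264 (B = -6 - 258 = -264)
Y(s, c) = -20 (Y(s, c) = -2*10 = -20)
P = -284/1269 (P = (-264 - 20)/(969 + 300) = -284/1269 ≈ -0.22380)
M(Q, u) = (Q + u)² (M(Q, u) = (u + Q)² = (Q + u)²)
R = -284/1269 (R = -284*(2 - 3)²/1269 = -284/1269*(-1)² = -284/1269*1 = -284/1269 ≈ -0.22380)
1/R = 1/(-284/1269) = -1269/284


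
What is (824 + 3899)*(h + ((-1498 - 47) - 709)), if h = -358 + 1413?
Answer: -5662877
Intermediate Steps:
h = 1055
(824 + 3899)*(h + ((-1498 - 47) - 709)) = (824 + 3899)*(1055 + ((-1498 - 47) - 709)) = 4723*(1055 + (-1545 - 709)) = 4723*(1055 - 2254) = 4723*(-1199) = -5662877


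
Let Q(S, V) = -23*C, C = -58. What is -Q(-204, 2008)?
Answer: -1334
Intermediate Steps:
Q(S, V) = 1334 (Q(S, V) = -23*(-58) = 1334)
-Q(-204, 2008) = -1*1334 = -1334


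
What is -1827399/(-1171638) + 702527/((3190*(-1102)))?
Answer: 933482427899/686458798740 ≈ 1.3599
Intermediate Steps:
-1827399/(-1171638) + 702527/((3190*(-1102))) = -1827399*(-1/1171638) + 702527/(-3515380) = 609133/390546 + 702527*(-1/3515380) = 609133/390546 - 702527/3515380 = 933482427899/686458798740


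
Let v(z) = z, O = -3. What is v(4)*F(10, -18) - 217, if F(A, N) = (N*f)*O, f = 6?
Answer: 1079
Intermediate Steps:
F(A, N) = -18*N (F(A, N) = (N*6)*(-3) = (6*N)*(-3) = -18*N)
v(4)*F(10, -18) - 217 = 4*(-18*(-18)) - 217 = 4*324 - 217 = 1296 - 217 = 1079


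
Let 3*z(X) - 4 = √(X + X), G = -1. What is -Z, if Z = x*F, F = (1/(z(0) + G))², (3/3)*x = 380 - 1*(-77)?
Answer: -4113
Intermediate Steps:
z(X) = 4/3 + √2*√X/3 (z(X) = 4/3 + √(X + X)/3 = 4/3 + √(2*X)/3 = 4/3 + (√2*√X)/3 = 4/3 + √2*√X/3)
x = 457 (x = 380 - 1*(-77) = 380 + 77 = 457)
F = 9 (F = (1/((4/3 + √2*√0/3) - 1))² = (1/((4/3 + (⅓)*√2*0) - 1))² = (1/((4/3 + 0) - 1))² = (1/(4/3 - 1))² = (1/(⅓))² = 3² = 9)
Z = 4113 (Z = 457*9 = 4113)
-Z = -1*4113 = -4113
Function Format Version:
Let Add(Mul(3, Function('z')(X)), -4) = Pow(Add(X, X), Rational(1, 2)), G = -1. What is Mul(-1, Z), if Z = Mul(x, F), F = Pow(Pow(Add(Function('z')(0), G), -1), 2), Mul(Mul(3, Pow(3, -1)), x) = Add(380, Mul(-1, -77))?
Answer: -4113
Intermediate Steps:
Function('z')(X) = Add(Rational(4, 3), Mul(Rational(1, 3), Pow(2, Rational(1, 2)), Pow(X, Rational(1, 2)))) (Function('z')(X) = Add(Rational(4, 3), Mul(Rational(1, 3), Pow(Add(X, X), Rational(1, 2)))) = Add(Rational(4, 3), Mul(Rational(1, 3), Pow(Mul(2, X), Rational(1, 2)))) = Add(Rational(4, 3), Mul(Rational(1, 3), Mul(Pow(2, Rational(1, 2)), Pow(X, Rational(1, 2))))) = Add(Rational(4, 3), Mul(Rational(1, 3), Pow(2, Rational(1, 2)), Pow(X, Rational(1, 2)))))
x = 457 (x = Add(380, Mul(-1, -77)) = Add(380, 77) = 457)
F = 9 (F = Pow(Pow(Add(Add(Rational(4, 3), Mul(Rational(1, 3), Pow(2, Rational(1, 2)), Pow(0, Rational(1, 2)))), -1), -1), 2) = Pow(Pow(Add(Add(Rational(4, 3), Mul(Rational(1, 3), Pow(2, Rational(1, 2)), 0)), -1), -1), 2) = Pow(Pow(Add(Add(Rational(4, 3), 0), -1), -1), 2) = Pow(Pow(Add(Rational(4, 3), -1), -1), 2) = Pow(Pow(Rational(1, 3), -1), 2) = Pow(3, 2) = 9)
Z = 4113 (Z = Mul(457, 9) = 4113)
Mul(-1, Z) = Mul(-1, 4113) = -4113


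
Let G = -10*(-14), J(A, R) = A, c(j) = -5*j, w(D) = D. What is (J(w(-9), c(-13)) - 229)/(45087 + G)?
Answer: -34/6461 ≈ -0.0052623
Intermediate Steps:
G = 140
(J(w(-9), c(-13)) - 229)/(45087 + G) = (-9 - 229)/(45087 + 140) = -238/45227 = -238*1/45227 = -34/6461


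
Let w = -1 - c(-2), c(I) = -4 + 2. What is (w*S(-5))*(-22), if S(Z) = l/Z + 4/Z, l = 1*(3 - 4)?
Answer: 66/5 ≈ 13.200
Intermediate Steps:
c(I) = -2
l = -1 (l = 1*(-1) = -1)
S(Z) = 3/Z (S(Z) = -1/Z + 4/Z = 3/Z)
w = 1 (w = -1 - 1*(-2) = -1 + 2 = 1)
(w*S(-5))*(-22) = (1*(3/(-5)))*(-22) = (1*(3*(-⅕)))*(-22) = (1*(-⅗))*(-22) = -⅗*(-22) = 66/5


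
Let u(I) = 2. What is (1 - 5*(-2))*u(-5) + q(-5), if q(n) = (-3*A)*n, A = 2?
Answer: 52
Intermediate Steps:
q(n) = -6*n (q(n) = (-3*2)*n = -6*n)
(1 - 5*(-2))*u(-5) + q(-5) = (1 - 5*(-2))*2 - 6*(-5) = (1 + 10)*2 + 30 = 11*2 + 30 = 22 + 30 = 52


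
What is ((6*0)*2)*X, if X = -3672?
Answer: 0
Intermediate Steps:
((6*0)*2)*X = ((6*0)*2)*(-3672) = (0*2)*(-3672) = 0*(-3672) = 0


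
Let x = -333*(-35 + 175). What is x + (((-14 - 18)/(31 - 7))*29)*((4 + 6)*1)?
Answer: -141020/3 ≈ -47007.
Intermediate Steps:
x = -46620 (x = -333*140 = -46620)
x + (((-14 - 18)/(31 - 7))*29)*((4 + 6)*1) = -46620 + (((-14 - 18)/(31 - 7))*29)*((4 + 6)*1) = -46620 + (-32/24*29)*(10*1) = -46620 + (-32*1/24*29)*10 = -46620 - 4/3*29*10 = -46620 - 116/3*10 = -46620 - 1160/3 = -141020/3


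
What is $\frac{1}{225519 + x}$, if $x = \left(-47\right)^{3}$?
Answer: $\frac{1}{121696} \approx 8.2172 \cdot 10^{-6}$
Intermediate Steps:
$x = -103823$
$\frac{1}{225519 + x} = \frac{1}{225519 - 103823} = \frac{1}{121696}$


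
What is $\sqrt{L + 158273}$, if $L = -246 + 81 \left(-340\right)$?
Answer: $7 \sqrt{2663} \approx 361.23$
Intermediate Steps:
$L = -27786$ ($L = -246 - 27540 = -27786$)
$\sqrt{L + 158273} = \sqrt{-27786 + 158273} = \sqrt{130487} = 7 \sqrt{2663}$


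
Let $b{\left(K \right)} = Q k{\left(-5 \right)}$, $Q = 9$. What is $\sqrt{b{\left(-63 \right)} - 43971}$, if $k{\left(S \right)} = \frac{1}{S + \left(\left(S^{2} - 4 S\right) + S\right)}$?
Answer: $\frac{4 i \sqrt{3366510}}{35} \approx 209.69 i$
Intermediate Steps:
$k{\left(S \right)} = \frac{1}{S^{2} - 2 S}$ ($k{\left(S \right)} = \frac{1}{S + \left(S^{2} - 3 S\right)} = \frac{1}{S^{2} - 2 S}$)
$b{\left(K \right)} = \frac{9}{35}$ ($b{\left(K \right)} = 9 \frac{1}{\left(-5\right) \left(-2 - 5\right)} = 9 \left(- \frac{1}{5 \left(-7\right)}\right) = 9 \left(\left(- \frac{1}{5}\right) \left(- \frac{1}{7}\right)\right) = 9 \cdot \frac{1}{35} = \frac{9}{35}$)
$\sqrt{b{\left(-63 \right)} - 43971} = \sqrt{\frac{9}{35} - 43971} = \sqrt{- \frac{1538976}{35}} = \frac{4 i \sqrt{3366510}}{35}$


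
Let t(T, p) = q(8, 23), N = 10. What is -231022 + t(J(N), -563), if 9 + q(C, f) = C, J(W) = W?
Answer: -231023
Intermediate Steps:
q(C, f) = -9 + C
t(T, p) = -1 (t(T, p) = -9 + 8 = -1)
-231022 + t(J(N), -563) = -231022 - 1 = -231023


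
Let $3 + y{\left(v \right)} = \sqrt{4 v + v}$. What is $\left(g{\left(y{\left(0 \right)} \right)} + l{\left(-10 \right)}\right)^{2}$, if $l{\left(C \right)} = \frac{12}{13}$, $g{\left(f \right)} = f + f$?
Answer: $\frac{4356}{169} \approx 25.775$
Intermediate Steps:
$y{\left(v \right)} = -3 + \sqrt{5} \sqrt{v}$ ($y{\left(v \right)} = -3 + \sqrt{4 v + v} = -3 + \sqrt{5 v} = -3 + \sqrt{5} \sqrt{v}$)
$g{\left(f \right)} = 2 f$
$l{\left(C \right)} = \frac{12}{13}$ ($l{\left(C \right)} = 12 \cdot \frac{1}{13} = \frac{12}{13}$)
$\left(g{\left(y{\left(0 \right)} \right)} + l{\left(-10 \right)}\right)^{2} = \left(2 \left(-3 + \sqrt{5} \sqrt{0}\right) + \frac{12}{13}\right)^{2} = \left(2 \left(-3 + \sqrt{5} \cdot 0\right) + \frac{12}{13}\right)^{2} = \left(2 \left(-3 + 0\right) + \frac{12}{13}\right)^{2} = \left(2 \left(-3\right) + \frac{12}{13}\right)^{2} = \left(-6 + \frac{12}{13}\right)^{2} = \left(- \frac{66}{13}\right)^{2} = \frac{4356}{169}$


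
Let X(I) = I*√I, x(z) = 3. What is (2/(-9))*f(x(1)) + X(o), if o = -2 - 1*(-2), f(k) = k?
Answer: -⅔ ≈ -0.66667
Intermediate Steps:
o = 0 (o = -2 + 2 = 0)
X(I) = I^(3/2)
(2/(-9))*f(x(1)) + X(o) = (2/(-9))*3 + 0^(3/2) = (2*(-⅑))*3 + 0 = -2/9*3 + 0 = -⅔ + 0 = -⅔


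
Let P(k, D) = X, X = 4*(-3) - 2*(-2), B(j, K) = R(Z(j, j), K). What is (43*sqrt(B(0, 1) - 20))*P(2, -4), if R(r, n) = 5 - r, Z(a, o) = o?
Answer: -344*I*sqrt(15) ≈ -1332.3*I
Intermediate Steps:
B(j, K) = 5 - j
X = -8 (X = -12 + 4 = -8)
P(k, D) = -8
(43*sqrt(B(0, 1) - 20))*P(2, -4) = (43*sqrt((5 - 1*0) - 20))*(-8) = (43*sqrt((5 + 0) - 20))*(-8) = (43*sqrt(5 - 20))*(-8) = (43*sqrt(-15))*(-8) = (43*(I*sqrt(15)))*(-8) = (43*I*sqrt(15))*(-8) = -344*I*sqrt(15)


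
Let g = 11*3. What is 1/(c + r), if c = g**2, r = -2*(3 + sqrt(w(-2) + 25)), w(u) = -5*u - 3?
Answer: 1083/1172761 + 8*sqrt(2)/1172761 ≈ 0.00093311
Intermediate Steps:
w(u) = -3 - 5*u
g = 33
r = -6 - 8*sqrt(2) (r = -2*(3 + sqrt((-3 - 5*(-2)) + 25)) = -2*(3 + sqrt((-3 + 10) + 25)) = -2*(3 + sqrt(7 + 25)) = -2*(3 + sqrt(32)) = -2*(3 + 4*sqrt(2)) = -6 - 8*sqrt(2) ≈ -17.314)
c = 1089 (c = 33**2 = 1089)
1/(c + r) = 1/(1089 + (-6 - 8*sqrt(2))) = 1/(1083 - 8*sqrt(2))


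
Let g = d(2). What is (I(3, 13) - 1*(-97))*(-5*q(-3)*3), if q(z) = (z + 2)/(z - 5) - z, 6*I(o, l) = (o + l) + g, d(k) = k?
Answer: -9375/2 ≈ -4687.5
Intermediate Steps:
g = 2
I(o, l) = ⅓ + l/6 + o/6 (I(o, l) = ((o + l) + 2)/6 = ((l + o) + 2)/6 = (2 + l + o)/6 = ⅓ + l/6 + o/6)
q(z) = -z + (2 + z)/(-5 + z) (q(z) = (2 + z)/(-5 + z) - z = -z + (2 + z)/(-5 + z))
(I(3, 13) - 1*(-97))*(-5*q(-3)*3) = ((⅓ + (⅙)*13 + (⅙)*3) - 1*(-97))*(-5*(2 - 1*(-3)² + 6*(-3))/(-5 - 3)*3) = ((⅓ + 13/6 + ½) + 97)*(-5*(2 - 1*9 - 18)/(-8)*3) = (3 + 97)*(-(-5)*(2 - 9 - 18)/8*3) = 100*(-(-5)*(-25)/8*3) = 100*(-5*25/8*3) = 100*(-125/8*3) = 100*(-375/8) = -9375/2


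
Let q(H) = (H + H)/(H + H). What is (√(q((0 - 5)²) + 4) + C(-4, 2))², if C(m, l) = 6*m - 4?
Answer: (28 - √5)² ≈ 663.78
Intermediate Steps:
C(m, l) = -4 + 6*m
q(H) = 1 (q(H) = (2*H)/((2*H)) = (2*H)*(1/(2*H)) = 1)
(√(q((0 - 5)²) + 4) + C(-4, 2))² = (√(1 + 4) + (-4 + 6*(-4)))² = (√5 + (-4 - 24))² = (√5 - 28)² = (-28 + √5)²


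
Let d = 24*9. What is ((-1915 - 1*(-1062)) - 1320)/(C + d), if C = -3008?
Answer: 2173/2792 ≈ 0.77830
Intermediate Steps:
d = 216
((-1915 - 1*(-1062)) - 1320)/(C + d) = ((-1915 - 1*(-1062)) - 1320)/(-3008 + 216) = ((-1915 + 1062) - 1320)/(-2792) = (-853 - 1320)*(-1/2792) = -2173*(-1/2792) = 2173/2792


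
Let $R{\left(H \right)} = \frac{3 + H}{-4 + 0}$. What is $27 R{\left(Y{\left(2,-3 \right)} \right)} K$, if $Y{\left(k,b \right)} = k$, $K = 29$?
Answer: $- \frac{3915}{4} \approx -978.75$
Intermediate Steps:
$R{\left(H \right)} = - \frac{3}{4} - \frac{H}{4}$ ($R{\left(H \right)} = \frac{3 + H}{-4} = \left(3 + H\right) \left(- \frac{1}{4}\right) = - \frac{3}{4} - \frac{H}{4}$)
$27 R{\left(Y{\left(2,-3 \right)} \right)} K = 27 \left(- \frac{3}{4} - \frac{1}{2}\right) 29 = 27 \left(- \frac{5}{4}\right) 29 = \left(- \frac{135}{4}\right) 29 = - \frac{3915}{4}$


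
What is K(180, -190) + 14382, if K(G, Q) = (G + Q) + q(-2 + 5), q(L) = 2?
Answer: 14374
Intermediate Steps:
K(G, Q) = 2 + G + Q (K(G, Q) = (G + Q) + 2 = 2 + G + Q)
K(180, -190) + 14382 = (2 + 180 - 190) + 14382 = -8 + 14382 = 14374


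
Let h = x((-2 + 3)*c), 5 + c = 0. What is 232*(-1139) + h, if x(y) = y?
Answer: -264253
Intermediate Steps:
c = -5 (c = -5 + 0 = -5)
h = -5 (h = (-2 + 3)*(-5) = 1*(-5) = -5)
232*(-1139) + h = 232*(-1139) - 5 = -264248 - 5 = -264253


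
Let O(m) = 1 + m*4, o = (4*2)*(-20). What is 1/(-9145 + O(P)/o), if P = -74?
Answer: -32/292581 ≈ -0.00010937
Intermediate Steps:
o = -160 (o = 8*(-20) = -160)
O(m) = 1 + 4*m
1/(-9145 + O(P)/o) = 1/(-9145 + (1 + 4*(-74))/(-160)) = 1/(-9145 + (1 - 296)*(-1/160)) = 1/(-9145 - 295*(-1/160)) = 1/(-9145 + 59/32) = 1/(-292581/32) = -32/292581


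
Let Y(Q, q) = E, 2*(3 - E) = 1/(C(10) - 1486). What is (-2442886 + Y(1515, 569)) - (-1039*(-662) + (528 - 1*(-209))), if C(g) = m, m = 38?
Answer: -9068644447/2896 ≈ -3.1314e+6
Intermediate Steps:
C(g) = 38
E = 8689/2896 (E = 3 - 1/(2*(38 - 1486)) = 3 - 1/2/(-1448) = 3 - 1/2*(-1/1448) = 3 + 1/2896 = 8689/2896 ≈ 3.0003)
Y(Q, q) = 8689/2896
(-2442886 + Y(1515, 569)) - (-1039*(-662) + (528 - 1*(-209))) = (-2442886 + 8689/2896) - (-1039*(-662) + (528 - 1*(-209))) = -7074589167/2896 - (687818 + (528 + 209)) = -7074589167/2896 - (687818 + 737) = -7074589167/2896 - 1*688555 = -7074589167/2896 - 688555 = -9068644447/2896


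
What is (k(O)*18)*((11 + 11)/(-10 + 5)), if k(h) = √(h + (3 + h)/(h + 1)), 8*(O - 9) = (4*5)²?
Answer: -66*√54030/25 ≈ -613.65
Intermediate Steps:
O = 59 (O = 9 + (4*5)²/8 = 9 + (⅛)*20² = 9 + (⅛)*400 = 9 + 50 = 59)
k(h) = √(h + (3 + h)/(1 + h))
(k(O)*18)*((11 + 11)/(-10 + 5)) = (√((3 + 59 + 59*(1 + 59))/(1 + 59))*18)*((11 + 11)/(-10 + 5)) = (√((3 + 59 + 59*60)/60)*18)*(22/(-5)) = (√((3 + 59 + 3540)/60)*18)*(22*(-⅕)) = (√((1/60)*3602)*18)*(-22/5) = (√(1801/30)*18)*(-22/5) = ((√54030/30)*18)*(-22/5) = (3*√54030/5)*(-22/5) = -66*√54030/25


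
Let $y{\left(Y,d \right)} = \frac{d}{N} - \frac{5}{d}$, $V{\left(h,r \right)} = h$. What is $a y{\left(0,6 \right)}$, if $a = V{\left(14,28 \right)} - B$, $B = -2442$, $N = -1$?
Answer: $- \frac{50348}{3} \approx -16783.0$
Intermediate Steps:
$y{\left(Y,d \right)} = - d - \frac{5}{d}$ ($y{\left(Y,d \right)} = \frac{d}{-1} - \frac{5}{d} = d \left(-1\right) - \frac{5}{d} = - d - \frac{5}{d}$)
$a = 2456$ ($a = 14 - -2442 = 14 + 2442 = 2456$)
$a y{\left(0,6 \right)} = 2456 \left(\left(-1\right) 6 - \frac{5}{6}\right) = 2456 \left(-6 - \frac{5}{6}\right) = 2456 \left(- \frac{41}{6}\right) = - \frac{50348}{3}$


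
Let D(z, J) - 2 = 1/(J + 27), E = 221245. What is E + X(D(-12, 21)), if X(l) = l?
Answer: 10619857/48 ≈ 2.2125e+5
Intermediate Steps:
D(z, J) = 2 + 1/(27 + J) (D(z, J) = 2 + 1/(J + 27) = 2 + 1/(27 + J))
E + X(D(-12, 21)) = 221245 + (55 + 2*21)/(27 + 21) = 221245 + (55 + 42)/48 = 221245 + (1/48)*97 = 221245 + 97/48 = 10619857/48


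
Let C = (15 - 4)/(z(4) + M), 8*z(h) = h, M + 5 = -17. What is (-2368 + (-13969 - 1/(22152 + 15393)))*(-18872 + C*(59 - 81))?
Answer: 497452592597992/1614435 ≈ 3.0813e+8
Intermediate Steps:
M = -22 (M = -5 - 17 = -22)
z(h) = h/8
C = -22/43 (C = (15 - 4)/((⅛)*4 - 22) = 11/(½ - 22) = 11/(-43/2) = 11*(-2/43) = -22/43 ≈ -0.51163)
(-2368 + (-13969 - 1/(22152 + 15393)))*(-18872 + C*(59 - 81)) = (-2368 + (-13969 - 1/(22152 + 15393)))*(-18872 - 22*(59 - 81)/43) = (-2368 + (-13969 - 1/37545))*(-18872 - 22/43*(-22)) = (-2368 + (-13969 - 1*1/37545))*(-18872 + 484/43) = (-2368 + (-13969 - 1/37545))*(-811012/43) = (-2368 - 524466106/37545)*(-811012/43) = -613372666/37545*(-811012/43) = 497452592597992/1614435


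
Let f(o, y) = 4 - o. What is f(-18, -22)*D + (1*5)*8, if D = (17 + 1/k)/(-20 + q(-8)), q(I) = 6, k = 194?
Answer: 18031/1358 ≈ 13.278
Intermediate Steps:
D = -3299/2716 (D = (17 + 1/194)/(-20 + 6) = (17 + 1/194)/(-14) = (3299/194)*(-1/14) = -3299/2716 ≈ -1.2147)
f(-18, -22)*D + (1*5)*8 = (4 - 1*(-18))*(-3299/2716) + (1*5)*8 = (4 + 18)*(-3299/2716) + 5*8 = 22*(-3299/2716) + 40 = -36289/1358 + 40 = 18031/1358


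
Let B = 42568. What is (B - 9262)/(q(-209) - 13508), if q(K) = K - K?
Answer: -16653/6754 ≈ -2.4656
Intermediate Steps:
q(K) = 0
(B - 9262)/(q(-209) - 13508) = (42568 - 9262)/(0 - 13508) = 33306/(-13508) = 33306*(-1/13508) = -16653/6754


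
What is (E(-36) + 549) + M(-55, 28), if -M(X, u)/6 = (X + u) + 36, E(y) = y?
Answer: 459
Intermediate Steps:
M(X, u) = -216 - 6*X - 6*u (M(X, u) = -6*((X + u) + 36) = -6*(36 + X + u) = -216 - 6*X - 6*u)
(E(-36) + 549) + M(-55, 28) = (-36 + 549) + (-216 - 6*(-55) - 6*28) = 513 + (-216 + 330 - 168) = 513 - 54 = 459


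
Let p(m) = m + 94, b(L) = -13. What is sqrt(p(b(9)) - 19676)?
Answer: I*sqrt(19595) ≈ 139.98*I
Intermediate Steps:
p(m) = 94 + m
sqrt(p(b(9)) - 19676) = sqrt((94 - 13) - 19676) = sqrt(81 - 19676) = sqrt(-19595) = I*sqrt(19595)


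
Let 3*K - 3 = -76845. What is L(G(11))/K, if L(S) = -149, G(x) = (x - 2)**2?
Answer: 149/25614 ≈ 0.0058171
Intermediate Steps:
G(x) = (-2 + x)**2
K = -25614 (K = 1 + (1/3)*(-76845) = 1 - 25615 = -25614)
L(G(11))/K = -149/(-25614) = -149*(-1/25614) = 149/25614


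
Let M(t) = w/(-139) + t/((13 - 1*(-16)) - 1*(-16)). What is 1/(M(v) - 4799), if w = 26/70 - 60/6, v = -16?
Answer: -8757/42027350 ≈ -0.00020836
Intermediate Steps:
w = -337/35 (w = 26*(1/70) - 60*1/6 = 13/35 - 10 = -337/35 ≈ -9.6286)
M(t) = 337/4865 + t/45 (M(t) = -337/35/(-139) + t/((13 - 1*(-16)) - 1*(-16)) = -337/35*(-1/139) + t/((13 + 16) + 16) = 337/4865 + t/(29 + 16) = 337/4865 + t/45)
1/(M(v) - 4799) = 1/((337/4865 + (1/45)*(-16)) - 4799) = 1/((337/4865 - 16/45) - 4799) = 1/(-2507/8757 - 4799) = 1/(-42027350/8757) = -8757/42027350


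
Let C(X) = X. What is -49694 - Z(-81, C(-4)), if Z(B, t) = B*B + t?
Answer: -56251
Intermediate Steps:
Z(B, t) = t + B² (Z(B, t) = B² + t = t + B²)
-49694 - Z(-81, C(-4)) = -49694 - (-4 + (-81)²) = -49694 - (-4 + 6561) = -49694 - 1*6557 = -49694 - 6557 = -56251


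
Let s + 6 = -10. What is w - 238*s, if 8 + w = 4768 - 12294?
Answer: -3726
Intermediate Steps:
w = -7534 (w = -8 + (4768 - 12294) = -8 - 7526 = -7534)
s = -16 (s = -6 - 10 = -16)
w - 238*s = -7534 - 238*(-16) = -7534 + 3808 = -3726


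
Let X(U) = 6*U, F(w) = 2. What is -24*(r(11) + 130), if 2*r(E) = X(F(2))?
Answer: -3264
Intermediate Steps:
r(E) = 6 (r(E) = (6*2)/2 = (½)*12 = 6)
-24*(r(11) + 130) = -24*(6 + 130) = -24*136 = -3264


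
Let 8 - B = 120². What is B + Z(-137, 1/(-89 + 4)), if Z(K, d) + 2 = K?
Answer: -14531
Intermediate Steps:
B = -14392 (B = 8 - 1*120² = 8 - 1*14400 = 8 - 14400 = -14392)
Z(K, d) = -2 + K
B + Z(-137, 1/(-89 + 4)) = -14392 + (-2 - 137) = -14392 - 139 = -14531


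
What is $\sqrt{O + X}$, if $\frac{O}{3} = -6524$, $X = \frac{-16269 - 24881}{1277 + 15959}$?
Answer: $\frac{i \sqrt{1453788267878}}{8618} \approx 139.91 i$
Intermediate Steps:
$X = - \frac{20575}{8618}$ ($X = - \frac{41150}{17236} = \left(-41150\right) \frac{1}{17236} = - \frac{20575}{8618} \approx -2.3874$)
$O = -19572$ ($O = 3 \left(-6524\right) = -19572$)
$\sqrt{O + X} = \sqrt{-19572 - \frac{20575}{8618}} = \sqrt{- \frac{168692071}{8618}} = \frac{i \sqrt{1453788267878}}{8618}$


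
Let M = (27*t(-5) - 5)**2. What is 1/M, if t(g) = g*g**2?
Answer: 1/11424400 ≈ 8.7532e-8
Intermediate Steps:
t(g) = g**3
M = 11424400 (M = (27*(-5)**3 - 5)**2 = (27*(-125) - 5)**2 = (-3375 - 5)**2 = (-3380)**2 = 11424400)
1/M = 1/11424400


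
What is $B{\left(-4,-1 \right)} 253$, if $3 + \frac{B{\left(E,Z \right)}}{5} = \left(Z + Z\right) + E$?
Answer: $-11385$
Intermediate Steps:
$B{\left(E,Z \right)} = -15 + 5 E + 10 Z$ ($B{\left(E,Z \right)} = -15 + 5 \left(\left(Z + Z\right) + E\right) = -15 + 5 \left(2 Z + E\right) = -15 + 5 \left(E + 2 Z\right) = -15 + \left(5 E + 10 Z\right) = -15 + 5 E + 10 Z$)
$B{\left(-4,-1 \right)} 253 = \left(-15 + 5 \left(-4\right) + 10 \left(-1\right)\right) 253 = \left(-15 - 20 - 10\right) 253 = \left(-45\right) 253 = -11385$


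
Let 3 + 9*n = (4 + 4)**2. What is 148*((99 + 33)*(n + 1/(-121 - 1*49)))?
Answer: 33735416/255 ≈ 1.3230e+5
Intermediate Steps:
n = 61/9 (n = -1/3 + (4 + 4)**2/9 = -1/3 + (1/9)*8**2 = -1/3 + (1/9)*64 = -1/3 + 64/9 = 61/9 ≈ 6.7778)
148*((99 + 33)*(n + 1/(-121 - 1*49))) = 148*((99 + 33)*(61/9 + 1/(-121 - 1*49))) = 148*(132*(61/9 + 1/(-121 - 49))) = 148*(132*(61/9 + 1/(-170))) = 148*(132*(61/9 - 1/170)) = 148*(132*(10361/1530)) = 148*(227942/255) = 33735416/255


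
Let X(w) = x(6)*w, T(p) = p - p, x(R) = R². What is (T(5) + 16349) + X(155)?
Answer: 21929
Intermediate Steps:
T(p) = 0
X(w) = 36*w (X(w) = 6²*w = 36*w)
(T(5) + 16349) + X(155) = (0 + 16349) + 36*155 = 16349 + 5580 = 21929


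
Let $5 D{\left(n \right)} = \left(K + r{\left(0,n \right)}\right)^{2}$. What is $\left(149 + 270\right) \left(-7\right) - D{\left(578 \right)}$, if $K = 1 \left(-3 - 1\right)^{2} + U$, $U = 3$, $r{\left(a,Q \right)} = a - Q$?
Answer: $- \frac{327146}{5} \approx -65429.0$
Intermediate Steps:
$K = 19$ ($K = 1 \left(-3 - 1\right)^{2} + 3 = 1 \left(-4\right)^{2} + 3 = 1 \cdot 16 + 3 = 16 + 3 = 19$)
$D{\left(n \right)} = \frac{\left(19 - n\right)^{2}}{5}$ ($D{\left(n \right)} = \frac{\left(19 + \left(0 - n\right)\right)^{2}}{5} = \frac{\left(19 - n\right)^{2}}{5}$)
$\left(149 + 270\right) \left(-7\right) - D{\left(578 \right)} = \left(149 + 270\right) \left(-7\right) - \frac{\left(19 - 578\right)^{2}}{5} = 419 \left(-7\right) - \frac{\left(19 - 578\right)^{2}}{5} = -2933 - \frac{\left(-559\right)^{2}}{5} = -2933 - \frac{1}{5} \cdot 312481 = -2933 - \frac{312481}{5} = - \frac{327146}{5}$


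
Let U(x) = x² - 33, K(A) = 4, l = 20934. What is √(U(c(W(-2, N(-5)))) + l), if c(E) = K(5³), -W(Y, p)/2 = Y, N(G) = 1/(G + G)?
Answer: √20917 ≈ 144.63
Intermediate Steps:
N(G) = 1/(2*G)
W(Y, p) = -2*Y
c(E) = 4
U(x) = -33 + x²
√(U(c(W(-2, N(-5)))) + l) = √((-33 + 4²) + 20934) = √((-33 + 16) + 20934) = √(-17 + 20934) = √20917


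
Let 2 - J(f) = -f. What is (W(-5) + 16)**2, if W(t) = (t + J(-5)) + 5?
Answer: 169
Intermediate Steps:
J(f) = 2 + f (J(f) = 2 - (-1)*f = 2 + f)
W(t) = 2 + t (W(t) = (t + (2 - 5)) + 5 = (t - 3) + 5 = (-3 + t) + 5 = 2 + t)
(W(-5) + 16)**2 = ((2 - 5) + 16)**2 = (-3 + 16)**2 = 13**2 = 169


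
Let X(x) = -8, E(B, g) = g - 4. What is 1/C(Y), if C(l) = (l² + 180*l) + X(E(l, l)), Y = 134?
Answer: 1/42068 ≈ 2.3771e-5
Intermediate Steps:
E(B, g) = -4 + g
C(l) = -8 + l² + 180*l (C(l) = (l² + 180*l) - 8 = -8 + l² + 180*l)
1/C(Y) = 1/(-8 + 134² + 180*134) = 1/(-8 + 17956 + 24120) = 1/42068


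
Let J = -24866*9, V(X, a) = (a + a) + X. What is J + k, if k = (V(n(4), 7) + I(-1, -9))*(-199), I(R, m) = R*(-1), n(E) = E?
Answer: -227575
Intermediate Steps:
V(X, a) = X + 2*a (V(X, a) = 2*a + X = X + 2*a)
I(R, m) = -R
J = -223794
k = -3781 (k = ((4 + 2*7) - 1*(-1))*(-199) = ((4 + 14) + 1)*(-199) = (18 + 1)*(-199) = 19*(-199) = -3781)
J + k = -223794 - 3781 = -227575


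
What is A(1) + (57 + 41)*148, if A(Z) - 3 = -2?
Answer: 14505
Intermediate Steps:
A(Z) = 1 (A(Z) = 3 - 2 = 1)
A(1) + (57 + 41)*148 = 1 + (57 + 41)*148 = 1 + 98*148 = 1 + 14504 = 14505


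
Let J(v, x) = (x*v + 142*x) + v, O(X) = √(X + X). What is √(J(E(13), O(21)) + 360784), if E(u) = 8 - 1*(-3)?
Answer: √(360795 + 153*√42) ≈ 601.49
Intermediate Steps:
E(u) = 11 (E(u) = 8 + 3 = 11)
O(X) = √2*√X (O(X) = √(2*X) = √2*√X)
J(v, x) = v + 142*x + v*x (J(v, x) = (v*x + 142*x) + v = (142*x + v*x) + v = v + 142*x + v*x)
√(J(E(13), O(21)) + 360784) = √((11 + 142*(√2*√21) + 11*(√2*√21)) + 360784) = √((11 + 142*√42 + 11*√42) + 360784) = √((11 + 153*√42) + 360784) = √(360795 + 153*√42)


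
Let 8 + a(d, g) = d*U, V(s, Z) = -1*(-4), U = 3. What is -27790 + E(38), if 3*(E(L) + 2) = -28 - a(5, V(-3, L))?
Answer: -83411/3 ≈ -27804.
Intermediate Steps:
V(s, Z) = 4
a(d, g) = -8 + 3*d (a(d, g) = -8 + d*3 = -8 + 3*d)
E(L) = -41/3 (E(L) = -2 + (-28 - (-8 + 3*5))/3 = -2 + (-28 - (-8 + 15))/3 = -2 + (-28 - 1*7)/3 = -2 + (-28 - 7)/3 = -2 + (1/3)*(-35) = -2 - 35/3 = -41/3)
-27790 + E(38) = -27790 - 41/3 = -83411/3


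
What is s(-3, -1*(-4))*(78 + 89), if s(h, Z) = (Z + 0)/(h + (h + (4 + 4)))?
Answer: 334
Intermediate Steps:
s(h, Z) = Z/(8 + 2*h) (s(h, Z) = Z/(h + (h + 8)) = Z/(h + (8 + h)) = Z/(8 + 2*h))
s(-3, -1*(-4))*(78 + 89) = ((-1*(-4))/(2*(4 - 3)))*(78 + 89) = ((½)*4/1)*167 = ((½)*4*1)*167 = 2*167 = 334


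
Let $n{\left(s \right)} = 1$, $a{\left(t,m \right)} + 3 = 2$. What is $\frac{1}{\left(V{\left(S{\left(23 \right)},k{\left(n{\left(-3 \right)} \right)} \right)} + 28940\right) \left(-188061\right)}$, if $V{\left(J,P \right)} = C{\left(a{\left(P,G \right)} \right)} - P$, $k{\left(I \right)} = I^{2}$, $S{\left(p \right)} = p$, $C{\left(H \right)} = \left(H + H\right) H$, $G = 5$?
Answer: $- \frac{1}{5442673401} \approx -1.8373 \cdot 10^{-10}$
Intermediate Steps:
$a{\left(t,m \right)} = -1$ ($a{\left(t,m \right)} = -3 + 2 = -1$)
$C{\left(H \right)} = 2 H^{2}$ ($C{\left(H \right)} = 2 H H = 2 H^{2}$)
$V{\left(J,P \right)} = 2 - P$ ($V{\left(J,P \right)} = 2 \left(-1\right)^{2} - P = 2 \cdot 1 - P = 2 - P$)
$\frac{1}{\left(V{\left(S{\left(23 \right)},k{\left(n{\left(-3 \right)} \right)} \right)} + 28940\right) \left(-188061\right)} = \frac{1}{\left(\left(2 - 1^{2}\right) + 28940\right) \left(-188061\right)} = \frac{1}{\left(2 - 1\right) + 28940} \left(- \frac{1}{188061}\right) = \frac{1}{1 + 28940} \left(- \frac{1}{188061}\right) = \frac{1}{28941} \left(- \frac{1}{188061}\right) = - \frac{1}{5442673401}$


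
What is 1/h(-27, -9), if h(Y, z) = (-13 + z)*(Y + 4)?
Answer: 1/506 ≈ 0.0019763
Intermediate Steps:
h(Y, z) = (-13 + z)*(4 + Y)
1/h(-27, -9) = 1/(-52 - 13*(-27) + 4*(-9) - 27*(-9)) = 1/(-52 + 351 - 36 + 243) = 1/506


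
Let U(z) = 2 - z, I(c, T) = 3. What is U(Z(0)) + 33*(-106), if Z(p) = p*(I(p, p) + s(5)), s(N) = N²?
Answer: -3496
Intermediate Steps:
Z(p) = 28*p (Z(p) = p*(3 + 5²) = p*(3 + 25) = p*28 = 28*p)
U(Z(0)) + 33*(-106) = (2 - 28*0) + 33*(-106) = (2 - 1*0) - 3498 = (2 + 0) - 3498 = 2 - 3498 = -3496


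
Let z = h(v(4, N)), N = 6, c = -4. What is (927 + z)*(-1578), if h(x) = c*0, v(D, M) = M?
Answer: -1462806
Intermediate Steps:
h(x) = 0 (h(x) = -4*0 = 0)
z = 0
(927 + z)*(-1578) = (927 + 0)*(-1578) = 927*(-1578) = -1462806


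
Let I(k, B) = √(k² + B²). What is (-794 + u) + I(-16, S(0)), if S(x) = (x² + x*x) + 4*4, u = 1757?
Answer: 963 + 16*√2 ≈ 985.63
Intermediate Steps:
S(x) = 16 + 2*x² (S(x) = (x² + x²) + 16 = 2*x² + 16 = 16 + 2*x²)
I(k, B) = √(B² + k²)
(-794 + u) + I(-16, S(0)) = (-794 + 1757) + √((16 + 2*0²)² + (-16)²) = 963 + √((16 + 2*0)² + 256) = 963 + √((16 + 0)² + 256) = 963 + √(16² + 256) = 963 + √(256 + 256) = 963 + √512 = 963 + 16*√2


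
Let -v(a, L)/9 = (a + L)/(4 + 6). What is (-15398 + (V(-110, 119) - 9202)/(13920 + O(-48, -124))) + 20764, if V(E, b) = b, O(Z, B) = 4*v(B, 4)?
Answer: 77003749/14352 ≈ 5365.4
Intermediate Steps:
v(a, L) = -9*L/10 - 9*a/10 (v(a, L) = -9*(a + L)/(4 + 6) = -9*(L + a)/10 = -9*(L/10 + a/10) = -9*L/10 - 9*a/10)
O(Z, B) = -72/5 - 18*B/5 (O(Z, B) = 4*(-9/10*4 - 9*B/10) = 4*(-18/5 - 9*B/10) = -72/5 - 18*B/5)
(-15398 + (V(-110, 119) - 9202)/(13920 + O(-48, -124))) + 20764 = (-15398 + (119 - 9202)/(13920 + (-72/5 - 18/5*(-124)))) + 20764 = (-15398 - 9083/(13920 + (-72/5 + 2232/5))) + 20764 = (-15398 - 9083/(13920 + 432)) + 20764 = (-15398 - 9083/14352) + 20764 = -221001179/14352 + 20764 = 77003749/14352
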